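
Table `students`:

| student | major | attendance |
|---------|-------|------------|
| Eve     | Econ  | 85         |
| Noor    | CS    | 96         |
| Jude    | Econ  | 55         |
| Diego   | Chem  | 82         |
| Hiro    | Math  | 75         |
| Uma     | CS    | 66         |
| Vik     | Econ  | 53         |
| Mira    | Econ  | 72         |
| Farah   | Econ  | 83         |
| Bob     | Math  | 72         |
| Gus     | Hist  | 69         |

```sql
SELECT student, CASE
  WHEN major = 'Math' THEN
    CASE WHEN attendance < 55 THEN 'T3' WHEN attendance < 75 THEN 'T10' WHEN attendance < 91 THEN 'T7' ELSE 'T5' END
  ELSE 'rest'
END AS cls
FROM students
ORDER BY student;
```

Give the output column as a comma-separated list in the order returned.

T10, rest, rest, rest, rest, T7, rest, rest, rest, rest, rest

student=Bob: major='Math' → inner[attendance < 75] → T10
student=Diego: major='Chem' → outer ELSE → rest
student=Eve: major='Econ' → outer ELSE → rest
student=Farah: major='Econ' → outer ELSE → rest
student=Gus: major='Hist' → outer ELSE → rest
student=Hiro: major='Math' → inner[attendance < 91] → T7
student=Jude: major='Econ' → outer ELSE → rest
student=Mira: major='Econ' → outer ELSE → rest
student=Noor: major='CS' → outer ELSE → rest
student=Uma: major='CS' → outer ELSE → rest
student=Vik: major='Econ' → outer ELSE → rest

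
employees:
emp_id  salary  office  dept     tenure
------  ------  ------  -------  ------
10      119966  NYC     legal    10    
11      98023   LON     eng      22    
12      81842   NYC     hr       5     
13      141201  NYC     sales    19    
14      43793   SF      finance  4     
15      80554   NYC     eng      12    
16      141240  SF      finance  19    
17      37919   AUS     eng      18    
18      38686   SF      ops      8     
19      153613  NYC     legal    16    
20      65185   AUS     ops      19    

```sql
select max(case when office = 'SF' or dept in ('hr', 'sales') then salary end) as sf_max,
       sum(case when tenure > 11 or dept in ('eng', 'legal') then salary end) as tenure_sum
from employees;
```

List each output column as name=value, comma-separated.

[sf_max: office = 'SF' or dept in ('hr', 'sales')]
emp_id=10: ✗
emp_id=11: ✗
emp_id=12: ✓ → 81842
emp_id=13: ✓ → 141201
emp_id=14: ✓ → 43793
emp_id=15: ✗
emp_id=16: ✓ → 141240
emp_id=17: ✗
emp_id=18: ✓ → 38686
emp_id=19: ✗
emp_id=20: ✗
sf_max = MAX(81842, 141201, 43793, 141240, 38686) = 141240
—
[tenure_sum: tenure > 11 or dept in ('eng', 'legal')]
emp_id=10: ✓ → 119966
emp_id=11: ✓ → 98023
emp_id=12: ✗
emp_id=13: ✓ → 141201
emp_id=14: ✗
emp_id=15: ✓ → 80554
emp_id=16: ✓ → 141240
emp_id=17: ✓ → 37919
emp_id=18: ✗
emp_id=19: ✓ → 153613
emp_id=20: ✓ → 65185
tenure_sum = 119966 + 98023 + 141201 + 80554 + 141240 + 37919 + 153613 + 65185 = 837701

sf_max=141240, tenure_sum=837701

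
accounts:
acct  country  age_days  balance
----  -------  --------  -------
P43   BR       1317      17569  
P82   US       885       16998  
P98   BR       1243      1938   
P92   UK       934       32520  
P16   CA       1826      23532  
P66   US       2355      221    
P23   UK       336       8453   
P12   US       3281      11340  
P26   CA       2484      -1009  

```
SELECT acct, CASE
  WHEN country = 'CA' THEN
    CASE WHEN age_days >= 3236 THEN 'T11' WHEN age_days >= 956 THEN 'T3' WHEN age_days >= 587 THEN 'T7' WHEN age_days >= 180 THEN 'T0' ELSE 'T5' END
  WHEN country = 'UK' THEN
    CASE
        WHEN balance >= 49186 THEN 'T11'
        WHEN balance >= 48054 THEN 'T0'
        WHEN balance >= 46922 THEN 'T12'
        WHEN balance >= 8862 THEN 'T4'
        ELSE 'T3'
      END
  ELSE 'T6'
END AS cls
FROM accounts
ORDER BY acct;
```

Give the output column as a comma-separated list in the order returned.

acct=P12: country='US' → outer ELSE → T6
acct=P16: country='CA' → inner[age_days >= 956] → T3
acct=P23: country='UK' → inner[ELSE] → T3
acct=P26: country='CA' → inner[age_days >= 956] → T3
acct=P43: country='BR' → outer ELSE → T6
acct=P66: country='US' → outer ELSE → T6
acct=P82: country='US' → outer ELSE → T6
acct=P92: country='UK' → inner[balance >= 8862] → T4
acct=P98: country='BR' → outer ELSE → T6

T6, T3, T3, T3, T6, T6, T6, T4, T6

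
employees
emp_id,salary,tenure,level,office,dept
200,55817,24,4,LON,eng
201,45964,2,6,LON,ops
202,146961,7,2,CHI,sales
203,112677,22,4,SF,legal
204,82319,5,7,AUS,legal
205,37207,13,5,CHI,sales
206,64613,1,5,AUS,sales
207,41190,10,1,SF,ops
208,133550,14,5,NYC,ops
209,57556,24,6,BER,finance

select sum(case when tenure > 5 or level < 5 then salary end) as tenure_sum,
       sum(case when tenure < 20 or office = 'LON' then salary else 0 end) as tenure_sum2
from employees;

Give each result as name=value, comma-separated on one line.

[tenure_sum: tenure > 5 or level < 5]
emp_id=200: ✓ → 55817
emp_id=201: ✗
emp_id=202: ✓ → 146961
emp_id=203: ✓ → 112677
emp_id=204: ✗
emp_id=205: ✓ → 37207
emp_id=206: ✗
emp_id=207: ✓ → 41190
emp_id=208: ✓ → 133550
emp_id=209: ✓ → 57556
tenure_sum = 55817 + 146961 + 112677 + 37207 + 41190 + 133550 + 57556 = 584958
—
[tenure_sum2: tenure < 20 or office = 'LON']
emp_id=200: ✓ → 55817
emp_id=201: ✓ → 45964
emp_id=202: ✓ → 146961
emp_id=203: ✗
emp_id=204: ✓ → 82319
emp_id=205: ✓ → 37207
emp_id=206: ✓ → 64613
emp_id=207: ✓ → 41190
emp_id=208: ✓ → 133550
emp_id=209: ✗
tenure_sum2 = 55817 + 45964 + 146961 + 82319 + 37207 + 64613 + 41190 + 133550 = 607621

tenure_sum=584958, tenure_sum2=607621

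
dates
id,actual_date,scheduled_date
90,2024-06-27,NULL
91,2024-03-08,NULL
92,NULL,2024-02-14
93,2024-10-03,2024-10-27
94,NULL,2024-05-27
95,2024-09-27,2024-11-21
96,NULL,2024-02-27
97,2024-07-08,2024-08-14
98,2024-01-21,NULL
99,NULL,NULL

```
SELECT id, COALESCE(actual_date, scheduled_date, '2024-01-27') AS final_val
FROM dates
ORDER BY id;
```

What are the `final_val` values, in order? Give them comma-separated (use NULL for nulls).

id=90: actual_date=2024-06-27 → 2024-06-27
id=91: actual_date=2024-03-08 → 2024-03-08
id=92: actual_date=NULL, scheduled_date=2024-02-14 → 2024-02-14
id=93: actual_date=2024-10-03 → 2024-10-03
id=94: actual_date=NULL, scheduled_date=2024-05-27 → 2024-05-27
id=95: actual_date=2024-09-27 → 2024-09-27
id=96: actual_date=NULL, scheduled_date=2024-02-27 → 2024-02-27
id=97: actual_date=2024-07-08 → 2024-07-08
id=98: actual_date=2024-01-21 → 2024-01-21
id=99: actual_date=NULL, scheduled_date=NULL, → literal 2024-01-27 → 2024-01-27

2024-06-27, 2024-03-08, 2024-02-14, 2024-10-03, 2024-05-27, 2024-09-27, 2024-02-27, 2024-07-08, 2024-01-21, 2024-01-27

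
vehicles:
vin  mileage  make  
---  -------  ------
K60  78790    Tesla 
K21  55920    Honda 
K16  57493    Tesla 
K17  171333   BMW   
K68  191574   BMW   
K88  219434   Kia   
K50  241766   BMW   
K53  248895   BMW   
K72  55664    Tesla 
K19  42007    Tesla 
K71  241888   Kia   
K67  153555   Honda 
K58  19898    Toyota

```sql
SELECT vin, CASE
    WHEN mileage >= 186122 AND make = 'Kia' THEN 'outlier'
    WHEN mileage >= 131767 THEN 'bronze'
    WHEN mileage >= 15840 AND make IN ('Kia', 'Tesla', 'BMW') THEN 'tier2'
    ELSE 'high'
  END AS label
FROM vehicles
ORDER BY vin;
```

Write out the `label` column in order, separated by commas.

vin=K16: mileage >= 15840 AND make IN ('Kia', 'Tesla', 'BMW') → tier2
vin=K17: mileage >= 131767 → bronze
vin=K19: mileage >= 15840 AND make IN ('Kia', 'Tesla', 'BMW') → tier2
vin=K21: ELSE → high
vin=K50: mileage >= 131767 → bronze
vin=K53: mileage >= 131767 → bronze
vin=K58: ELSE → high
vin=K60: mileage >= 15840 AND make IN ('Kia', 'Tesla', 'BMW') → tier2
vin=K67: mileage >= 131767 → bronze
vin=K68: mileage >= 131767 → bronze
vin=K71: mileage >= 186122 AND make = 'Kia' → outlier
vin=K72: mileage >= 15840 AND make IN ('Kia', 'Tesla', 'BMW') → tier2
vin=K88: mileage >= 186122 AND make = 'Kia' → outlier

tier2, bronze, tier2, high, bronze, bronze, high, tier2, bronze, bronze, outlier, tier2, outlier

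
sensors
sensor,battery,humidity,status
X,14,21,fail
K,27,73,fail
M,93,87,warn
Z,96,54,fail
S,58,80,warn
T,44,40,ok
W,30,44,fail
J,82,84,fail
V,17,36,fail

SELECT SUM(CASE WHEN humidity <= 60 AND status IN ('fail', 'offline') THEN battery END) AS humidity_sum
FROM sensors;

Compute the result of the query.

sensor=X: ✓ → 14
sensor=K: ✗
sensor=M: ✗
sensor=Z: ✓ → 96
sensor=S: ✗
sensor=T: ✗
sensor=W: ✓ → 30
sensor=J: ✗
sensor=V: ✓ → 17
humidity_sum = 14 + 96 + 30 + 17 = 157

157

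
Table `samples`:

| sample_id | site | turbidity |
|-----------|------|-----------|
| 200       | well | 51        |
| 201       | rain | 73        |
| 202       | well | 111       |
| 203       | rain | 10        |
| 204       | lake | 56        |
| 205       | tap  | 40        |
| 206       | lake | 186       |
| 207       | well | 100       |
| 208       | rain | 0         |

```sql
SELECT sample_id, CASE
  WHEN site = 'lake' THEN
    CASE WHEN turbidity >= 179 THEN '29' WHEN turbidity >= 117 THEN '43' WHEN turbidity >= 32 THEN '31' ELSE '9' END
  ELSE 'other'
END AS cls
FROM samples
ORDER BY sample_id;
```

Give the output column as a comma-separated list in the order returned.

sample_id=200: site='well' → outer ELSE → other
sample_id=201: site='rain' → outer ELSE → other
sample_id=202: site='well' → outer ELSE → other
sample_id=203: site='rain' → outer ELSE → other
sample_id=204: site='lake' → inner[turbidity >= 32] → 31
sample_id=205: site='tap' → outer ELSE → other
sample_id=206: site='lake' → inner[turbidity >= 179] → 29
sample_id=207: site='well' → outer ELSE → other
sample_id=208: site='rain' → outer ELSE → other

other, other, other, other, 31, other, 29, other, other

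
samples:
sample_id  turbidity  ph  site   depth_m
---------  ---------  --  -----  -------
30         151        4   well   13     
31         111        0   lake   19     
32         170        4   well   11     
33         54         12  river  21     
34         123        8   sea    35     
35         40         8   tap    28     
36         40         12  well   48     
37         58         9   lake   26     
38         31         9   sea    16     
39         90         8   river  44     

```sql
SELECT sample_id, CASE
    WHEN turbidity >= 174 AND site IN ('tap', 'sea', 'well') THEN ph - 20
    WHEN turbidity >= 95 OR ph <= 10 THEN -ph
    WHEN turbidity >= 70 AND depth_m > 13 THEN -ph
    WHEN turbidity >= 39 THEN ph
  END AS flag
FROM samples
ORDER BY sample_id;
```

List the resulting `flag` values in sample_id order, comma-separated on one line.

-4, 0, -4, 12, -8, -8, 12, -9, -9, -8

sample_id=30: turbidity >= 95 OR ph <= 10 → -4
sample_id=31: turbidity >= 95 OR ph <= 10 → 0
sample_id=32: turbidity >= 95 OR ph <= 10 → -4
sample_id=33: turbidity >= 39 → 12
sample_id=34: turbidity >= 95 OR ph <= 10 → -8
sample_id=35: turbidity >= 95 OR ph <= 10 → -8
sample_id=36: turbidity >= 39 → 12
sample_id=37: turbidity >= 95 OR ph <= 10 → -9
sample_id=38: turbidity >= 95 OR ph <= 10 → -9
sample_id=39: turbidity >= 95 OR ph <= 10 → -8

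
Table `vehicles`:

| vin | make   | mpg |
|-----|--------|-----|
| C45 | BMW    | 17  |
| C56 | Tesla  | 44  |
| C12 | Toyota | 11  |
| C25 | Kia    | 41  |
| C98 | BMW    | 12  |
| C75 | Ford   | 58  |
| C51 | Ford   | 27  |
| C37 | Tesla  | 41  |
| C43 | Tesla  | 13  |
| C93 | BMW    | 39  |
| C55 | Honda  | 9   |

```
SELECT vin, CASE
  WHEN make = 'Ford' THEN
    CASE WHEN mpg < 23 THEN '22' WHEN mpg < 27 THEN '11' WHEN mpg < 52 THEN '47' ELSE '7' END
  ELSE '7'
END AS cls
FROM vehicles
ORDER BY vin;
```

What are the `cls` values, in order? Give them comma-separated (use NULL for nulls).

vin=C12: make='Toyota' → outer ELSE → 7
vin=C25: make='Kia' → outer ELSE → 7
vin=C37: make='Tesla' → outer ELSE → 7
vin=C43: make='Tesla' → outer ELSE → 7
vin=C45: make='BMW' → outer ELSE → 7
vin=C51: make='Ford' → inner[mpg < 52] → 47
vin=C55: make='Honda' → outer ELSE → 7
vin=C56: make='Tesla' → outer ELSE → 7
vin=C75: make='Ford' → inner[ELSE] → 7
vin=C93: make='BMW' → outer ELSE → 7
vin=C98: make='BMW' → outer ELSE → 7

7, 7, 7, 7, 7, 47, 7, 7, 7, 7, 7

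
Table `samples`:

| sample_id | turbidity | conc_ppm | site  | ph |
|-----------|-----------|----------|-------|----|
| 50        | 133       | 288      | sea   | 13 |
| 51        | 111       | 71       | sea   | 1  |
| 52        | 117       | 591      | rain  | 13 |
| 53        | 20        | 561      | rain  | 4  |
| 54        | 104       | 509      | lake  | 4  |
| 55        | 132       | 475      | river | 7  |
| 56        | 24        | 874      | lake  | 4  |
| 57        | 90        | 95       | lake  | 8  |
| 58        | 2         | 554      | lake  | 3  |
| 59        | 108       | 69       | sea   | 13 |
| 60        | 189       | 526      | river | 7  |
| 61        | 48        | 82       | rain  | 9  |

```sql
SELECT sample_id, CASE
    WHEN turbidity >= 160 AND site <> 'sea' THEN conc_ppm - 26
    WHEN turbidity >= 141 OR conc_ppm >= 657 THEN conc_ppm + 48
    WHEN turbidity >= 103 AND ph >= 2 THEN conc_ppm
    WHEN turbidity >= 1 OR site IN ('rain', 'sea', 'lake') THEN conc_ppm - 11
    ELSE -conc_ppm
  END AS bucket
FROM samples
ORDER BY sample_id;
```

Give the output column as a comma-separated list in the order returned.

sample_id=50: turbidity >= 103 AND ph >= 2 → 288
sample_id=51: turbidity >= 1 OR site IN ('rain', 'sea', 'lake') → 60
sample_id=52: turbidity >= 103 AND ph >= 2 → 591
sample_id=53: turbidity >= 1 OR site IN ('rain', 'sea', 'lake') → 550
sample_id=54: turbidity >= 103 AND ph >= 2 → 509
sample_id=55: turbidity >= 103 AND ph >= 2 → 475
sample_id=56: turbidity >= 141 OR conc_ppm >= 657 → 922
sample_id=57: turbidity >= 1 OR site IN ('rain', 'sea', 'lake') → 84
sample_id=58: turbidity >= 1 OR site IN ('rain', 'sea', 'lake') → 543
sample_id=59: turbidity >= 103 AND ph >= 2 → 69
sample_id=60: turbidity >= 160 AND site <> 'sea' → 500
sample_id=61: turbidity >= 1 OR site IN ('rain', 'sea', 'lake') → 71

288, 60, 591, 550, 509, 475, 922, 84, 543, 69, 500, 71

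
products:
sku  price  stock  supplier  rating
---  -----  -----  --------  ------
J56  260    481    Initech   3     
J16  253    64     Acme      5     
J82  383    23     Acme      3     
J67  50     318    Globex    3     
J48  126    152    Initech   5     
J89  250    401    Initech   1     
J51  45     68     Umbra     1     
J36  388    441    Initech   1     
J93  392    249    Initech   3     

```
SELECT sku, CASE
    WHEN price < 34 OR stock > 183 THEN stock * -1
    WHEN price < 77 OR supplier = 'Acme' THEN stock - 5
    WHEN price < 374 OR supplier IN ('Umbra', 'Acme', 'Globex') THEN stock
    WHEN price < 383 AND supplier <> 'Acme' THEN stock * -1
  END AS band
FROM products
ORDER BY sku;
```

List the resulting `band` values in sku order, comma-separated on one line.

sku=J16: price < 77 OR supplier = 'Acme' → 59
sku=J36: price < 34 OR stock > 183 → -441
sku=J48: price < 374 OR supplier IN ('Umbra', 'Acme', 'Globex') → 152
sku=J51: price < 77 OR supplier = 'Acme' → 63
sku=J56: price < 34 OR stock > 183 → -481
sku=J67: price < 34 OR stock > 183 → -318
sku=J82: price < 77 OR supplier = 'Acme' → 18
sku=J89: price < 34 OR stock > 183 → -401
sku=J93: price < 34 OR stock > 183 → -249

59, -441, 152, 63, -481, -318, 18, -401, -249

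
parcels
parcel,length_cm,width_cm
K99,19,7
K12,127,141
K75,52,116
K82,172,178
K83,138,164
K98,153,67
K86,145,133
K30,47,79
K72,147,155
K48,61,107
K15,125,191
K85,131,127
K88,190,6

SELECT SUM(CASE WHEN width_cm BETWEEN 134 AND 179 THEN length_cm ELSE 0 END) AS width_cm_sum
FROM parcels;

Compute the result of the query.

parcel=K99: ✗
parcel=K12: ✓ → 127
parcel=K75: ✗
parcel=K82: ✓ → 172
parcel=K83: ✓ → 138
parcel=K98: ✗
parcel=K86: ✗
parcel=K30: ✗
parcel=K72: ✓ → 147
parcel=K48: ✗
parcel=K15: ✗
parcel=K85: ✗
parcel=K88: ✗
width_cm_sum = 127 + 172 + 138 + 147 = 584

584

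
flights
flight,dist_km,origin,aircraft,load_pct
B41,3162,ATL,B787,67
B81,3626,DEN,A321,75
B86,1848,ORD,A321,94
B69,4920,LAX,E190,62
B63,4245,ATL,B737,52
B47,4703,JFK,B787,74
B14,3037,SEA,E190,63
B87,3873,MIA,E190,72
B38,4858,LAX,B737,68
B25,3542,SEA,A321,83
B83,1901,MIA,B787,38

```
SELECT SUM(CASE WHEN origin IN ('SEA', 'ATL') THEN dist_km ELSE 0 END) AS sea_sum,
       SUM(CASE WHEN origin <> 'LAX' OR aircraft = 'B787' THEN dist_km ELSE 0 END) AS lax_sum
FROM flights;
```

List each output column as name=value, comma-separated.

sea_sum=13986, lax_sum=29937

[sea_sum: origin IN ('SEA', 'ATL')]
flight=B41: ✓ → 3162
flight=B81: ✗
flight=B86: ✗
flight=B69: ✗
flight=B63: ✓ → 4245
flight=B47: ✗
flight=B14: ✓ → 3037
flight=B87: ✗
flight=B38: ✗
flight=B25: ✓ → 3542
flight=B83: ✗
sea_sum = 3162 + 4245 + 3037 + 3542 = 13986
—
[lax_sum: origin <> 'LAX' OR aircraft = 'B787']
flight=B41: ✓ → 3162
flight=B81: ✓ → 3626
flight=B86: ✓ → 1848
flight=B69: ✗
flight=B63: ✓ → 4245
flight=B47: ✓ → 4703
flight=B14: ✓ → 3037
flight=B87: ✓ → 3873
flight=B38: ✗
flight=B25: ✓ → 3542
flight=B83: ✓ → 1901
lax_sum = 3162 + 3626 + 1848 + 4245 + 4703 + 3037 + 3873 + 3542 + 1901 = 29937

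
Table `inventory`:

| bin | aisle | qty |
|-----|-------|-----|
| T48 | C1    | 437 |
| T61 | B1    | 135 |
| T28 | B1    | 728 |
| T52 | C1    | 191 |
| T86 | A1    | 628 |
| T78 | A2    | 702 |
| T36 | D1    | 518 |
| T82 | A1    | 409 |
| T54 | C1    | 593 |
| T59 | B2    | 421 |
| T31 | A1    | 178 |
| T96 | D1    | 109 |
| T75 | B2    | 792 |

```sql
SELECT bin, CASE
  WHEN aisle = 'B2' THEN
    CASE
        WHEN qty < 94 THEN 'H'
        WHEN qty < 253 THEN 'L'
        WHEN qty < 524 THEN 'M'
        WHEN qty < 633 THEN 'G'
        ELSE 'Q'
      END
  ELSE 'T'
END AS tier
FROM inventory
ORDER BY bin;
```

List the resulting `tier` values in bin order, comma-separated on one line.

bin=T28: aisle='B1' → outer ELSE → T
bin=T31: aisle='A1' → outer ELSE → T
bin=T36: aisle='D1' → outer ELSE → T
bin=T48: aisle='C1' → outer ELSE → T
bin=T52: aisle='C1' → outer ELSE → T
bin=T54: aisle='C1' → outer ELSE → T
bin=T59: aisle='B2' → inner[qty < 524] → M
bin=T61: aisle='B1' → outer ELSE → T
bin=T75: aisle='B2' → inner[ELSE] → Q
bin=T78: aisle='A2' → outer ELSE → T
bin=T82: aisle='A1' → outer ELSE → T
bin=T86: aisle='A1' → outer ELSE → T
bin=T96: aisle='D1' → outer ELSE → T

T, T, T, T, T, T, M, T, Q, T, T, T, T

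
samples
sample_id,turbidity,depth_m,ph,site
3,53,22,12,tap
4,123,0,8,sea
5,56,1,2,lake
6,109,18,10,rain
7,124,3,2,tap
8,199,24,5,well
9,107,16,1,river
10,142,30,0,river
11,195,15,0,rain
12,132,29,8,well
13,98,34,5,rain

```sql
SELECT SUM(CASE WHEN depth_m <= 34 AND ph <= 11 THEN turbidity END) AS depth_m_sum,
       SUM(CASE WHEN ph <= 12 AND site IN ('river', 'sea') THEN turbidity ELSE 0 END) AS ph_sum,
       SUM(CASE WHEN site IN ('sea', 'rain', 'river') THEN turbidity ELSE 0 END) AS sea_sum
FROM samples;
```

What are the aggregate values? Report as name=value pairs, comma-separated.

[depth_m_sum: depth_m <= 34 AND ph <= 11]
sample_id=3: ✗
sample_id=4: ✓ → 123
sample_id=5: ✓ → 56
sample_id=6: ✓ → 109
sample_id=7: ✓ → 124
sample_id=8: ✓ → 199
sample_id=9: ✓ → 107
sample_id=10: ✓ → 142
sample_id=11: ✓ → 195
sample_id=12: ✓ → 132
sample_id=13: ✓ → 98
depth_m_sum = 123 + 56 + 109 + 124 + 199 + 107 + 142 + 195 + 132 + 98 = 1285
—
[ph_sum: ph <= 12 AND site IN ('river', 'sea')]
sample_id=3: ✗
sample_id=4: ✓ → 123
sample_id=5: ✗
sample_id=6: ✗
sample_id=7: ✗
sample_id=8: ✗
sample_id=9: ✓ → 107
sample_id=10: ✓ → 142
sample_id=11: ✗
sample_id=12: ✗
sample_id=13: ✗
ph_sum = 123 + 107 + 142 = 372
—
[sea_sum: site IN ('sea', 'rain', 'river')]
sample_id=3: ✗
sample_id=4: ✓ → 123
sample_id=5: ✗
sample_id=6: ✓ → 109
sample_id=7: ✗
sample_id=8: ✗
sample_id=9: ✓ → 107
sample_id=10: ✓ → 142
sample_id=11: ✓ → 195
sample_id=12: ✗
sample_id=13: ✓ → 98
sea_sum = 123 + 109 + 107 + 142 + 195 + 98 = 774

depth_m_sum=1285, ph_sum=372, sea_sum=774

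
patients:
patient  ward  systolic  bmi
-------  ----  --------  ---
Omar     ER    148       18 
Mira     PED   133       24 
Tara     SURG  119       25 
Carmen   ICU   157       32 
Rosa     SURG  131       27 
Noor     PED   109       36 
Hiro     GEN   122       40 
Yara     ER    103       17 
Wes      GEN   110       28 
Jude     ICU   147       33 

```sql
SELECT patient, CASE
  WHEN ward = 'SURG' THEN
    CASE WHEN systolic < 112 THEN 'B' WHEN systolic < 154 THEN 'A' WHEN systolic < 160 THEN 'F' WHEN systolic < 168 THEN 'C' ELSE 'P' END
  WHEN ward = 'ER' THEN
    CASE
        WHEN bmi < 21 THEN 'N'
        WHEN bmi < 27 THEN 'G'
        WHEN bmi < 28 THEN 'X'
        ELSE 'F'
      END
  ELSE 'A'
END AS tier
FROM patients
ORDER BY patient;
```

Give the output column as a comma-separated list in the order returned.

patient=Carmen: ward='ICU' → outer ELSE → A
patient=Hiro: ward='GEN' → outer ELSE → A
patient=Jude: ward='ICU' → outer ELSE → A
patient=Mira: ward='PED' → outer ELSE → A
patient=Noor: ward='PED' → outer ELSE → A
patient=Omar: ward='ER' → inner[bmi < 21] → N
patient=Rosa: ward='SURG' → inner[systolic < 154] → A
patient=Tara: ward='SURG' → inner[systolic < 154] → A
patient=Wes: ward='GEN' → outer ELSE → A
patient=Yara: ward='ER' → inner[bmi < 21] → N

A, A, A, A, A, N, A, A, A, N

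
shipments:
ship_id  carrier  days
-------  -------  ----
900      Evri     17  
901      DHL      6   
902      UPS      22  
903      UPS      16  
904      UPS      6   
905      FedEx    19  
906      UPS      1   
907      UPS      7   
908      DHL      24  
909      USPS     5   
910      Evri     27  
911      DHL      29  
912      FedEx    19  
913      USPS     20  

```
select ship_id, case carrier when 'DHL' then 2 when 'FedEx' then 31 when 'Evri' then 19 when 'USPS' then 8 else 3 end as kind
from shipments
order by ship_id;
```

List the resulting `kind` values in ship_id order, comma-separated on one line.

19, 2, 3, 3, 3, 31, 3, 3, 2, 8, 19, 2, 31, 8

ship_id=900: carrier='Evri' → 19
ship_id=901: carrier='DHL' → 2
ship_id=902: ELSE → 3
ship_id=903: ELSE → 3
ship_id=904: ELSE → 3
ship_id=905: carrier='FedEx' → 31
ship_id=906: ELSE → 3
ship_id=907: ELSE → 3
ship_id=908: carrier='DHL' → 2
ship_id=909: carrier='USPS' → 8
ship_id=910: carrier='Evri' → 19
ship_id=911: carrier='DHL' → 2
ship_id=912: carrier='FedEx' → 31
ship_id=913: carrier='USPS' → 8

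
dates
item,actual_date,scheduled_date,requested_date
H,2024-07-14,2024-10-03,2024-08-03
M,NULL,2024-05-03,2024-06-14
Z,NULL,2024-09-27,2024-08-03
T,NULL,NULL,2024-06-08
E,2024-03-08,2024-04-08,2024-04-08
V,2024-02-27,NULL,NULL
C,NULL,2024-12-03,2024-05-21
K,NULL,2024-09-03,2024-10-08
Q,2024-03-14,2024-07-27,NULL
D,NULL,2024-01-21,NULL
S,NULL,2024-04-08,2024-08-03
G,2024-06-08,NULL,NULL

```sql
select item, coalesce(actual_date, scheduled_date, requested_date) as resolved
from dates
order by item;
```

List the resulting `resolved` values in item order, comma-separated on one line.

item=C: actual_date=NULL, scheduled_date=2024-12-03 → 2024-12-03
item=D: actual_date=NULL, scheduled_date=2024-01-21 → 2024-01-21
item=E: actual_date=2024-03-08 → 2024-03-08
item=G: actual_date=2024-06-08 → 2024-06-08
item=H: actual_date=2024-07-14 → 2024-07-14
item=K: actual_date=NULL, scheduled_date=2024-09-03 → 2024-09-03
item=M: actual_date=NULL, scheduled_date=2024-05-03 → 2024-05-03
item=Q: actual_date=2024-03-14 → 2024-03-14
item=S: actual_date=NULL, scheduled_date=2024-04-08 → 2024-04-08
item=T: actual_date=NULL, scheduled_date=NULL, requested_date=2024-06-08 → 2024-06-08
item=V: actual_date=2024-02-27 → 2024-02-27
item=Z: actual_date=NULL, scheduled_date=2024-09-27 → 2024-09-27

2024-12-03, 2024-01-21, 2024-03-08, 2024-06-08, 2024-07-14, 2024-09-03, 2024-05-03, 2024-03-14, 2024-04-08, 2024-06-08, 2024-02-27, 2024-09-27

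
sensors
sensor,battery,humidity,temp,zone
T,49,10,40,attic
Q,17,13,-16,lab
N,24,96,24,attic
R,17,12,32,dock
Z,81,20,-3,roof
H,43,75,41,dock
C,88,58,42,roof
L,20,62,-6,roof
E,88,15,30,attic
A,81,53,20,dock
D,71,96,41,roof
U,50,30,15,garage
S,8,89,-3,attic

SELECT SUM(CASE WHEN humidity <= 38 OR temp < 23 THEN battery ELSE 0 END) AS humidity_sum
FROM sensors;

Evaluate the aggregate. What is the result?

sensor=T: ✓ → 49
sensor=Q: ✓ → 17
sensor=N: ✗
sensor=R: ✓ → 17
sensor=Z: ✓ → 81
sensor=H: ✗
sensor=C: ✗
sensor=L: ✓ → 20
sensor=E: ✓ → 88
sensor=A: ✓ → 81
sensor=D: ✗
sensor=U: ✓ → 50
sensor=S: ✓ → 8
humidity_sum = 49 + 17 + 17 + 81 + 20 + 88 + 81 + 50 + 8 = 411

411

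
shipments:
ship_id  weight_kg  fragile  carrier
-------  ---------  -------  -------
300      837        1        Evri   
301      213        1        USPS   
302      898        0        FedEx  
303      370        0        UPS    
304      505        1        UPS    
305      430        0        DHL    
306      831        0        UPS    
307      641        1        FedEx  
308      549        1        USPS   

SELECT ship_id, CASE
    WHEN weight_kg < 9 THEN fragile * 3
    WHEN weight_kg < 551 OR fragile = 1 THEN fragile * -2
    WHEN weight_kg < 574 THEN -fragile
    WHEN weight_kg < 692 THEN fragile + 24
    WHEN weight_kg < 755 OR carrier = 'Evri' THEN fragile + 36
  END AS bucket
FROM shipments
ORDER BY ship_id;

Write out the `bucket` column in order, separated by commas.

ship_id=300: weight_kg < 551 OR fragile = 1 → -2
ship_id=301: weight_kg < 551 OR fragile = 1 → -2
ship_id=302: (no match → NULL) → NULL
ship_id=303: weight_kg < 551 OR fragile = 1 → 0
ship_id=304: weight_kg < 551 OR fragile = 1 → -2
ship_id=305: weight_kg < 551 OR fragile = 1 → 0
ship_id=306: (no match → NULL) → NULL
ship_id=307: weight_kg < 551 OR fragile = 1 → -2
ship_id=308: weight_kg < 551 OR fragile = 1 → -2

-2, -2, NULL, 0, -2, 0, NULL, -2, -2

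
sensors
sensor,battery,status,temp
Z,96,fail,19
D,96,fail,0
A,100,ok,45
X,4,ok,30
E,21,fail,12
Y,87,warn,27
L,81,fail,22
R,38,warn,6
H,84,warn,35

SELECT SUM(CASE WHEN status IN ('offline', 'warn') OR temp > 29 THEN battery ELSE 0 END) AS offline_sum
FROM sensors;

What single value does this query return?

sensor=Z: ✗
sensor=D: ✗
sensor=A: ✓ → 100
sensor=X: ✓ → 4
sensor=E: ✗
sensor=Y: ✓ → 87
sensor=L: ✗
sensor=R: ✓ → 38
sensor=H: ✓ → 84
offline_sum = 100 + 4 + 87 + 38 + 84 = 313

313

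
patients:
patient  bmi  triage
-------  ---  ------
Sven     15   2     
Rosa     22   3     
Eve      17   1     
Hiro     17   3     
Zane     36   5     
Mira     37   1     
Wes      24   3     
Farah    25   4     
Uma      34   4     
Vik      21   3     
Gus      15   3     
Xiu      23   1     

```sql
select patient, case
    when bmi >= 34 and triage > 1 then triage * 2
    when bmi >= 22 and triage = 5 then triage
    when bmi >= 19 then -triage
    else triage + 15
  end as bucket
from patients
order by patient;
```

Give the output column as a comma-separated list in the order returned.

patient=Eve: ELSE → 16
patient=Farah: bmi >= 19 → -4
patient=Gus: ELSE → 18
patient=Hiro: ELSE → 18
patient=Mira: bmi >= 19 → -1
patient=Rosa: bmi >= 19 → -3
patient=Sven: ELSE → 17
patient=Uma: bmi >= 34 and triage > 1 → 8
patient=Vik: bmi >= 19 → -3
patient=Wes: bmi >= 19 → -3
patient=Xiu: bmi >= 19 → -1
patient=Zane: bmi >= 34 and triage > 1 → 10

16, -4, 18, 18, -1, -3, 17, 8, -3, -3, -1, 10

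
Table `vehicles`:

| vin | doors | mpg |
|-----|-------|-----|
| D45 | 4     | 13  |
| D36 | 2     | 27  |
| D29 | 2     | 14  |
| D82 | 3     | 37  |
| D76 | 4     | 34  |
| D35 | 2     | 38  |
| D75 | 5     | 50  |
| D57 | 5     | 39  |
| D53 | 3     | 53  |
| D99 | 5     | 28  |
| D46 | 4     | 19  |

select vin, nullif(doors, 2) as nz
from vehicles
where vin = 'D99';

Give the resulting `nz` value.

5

vin = D99: doors=5, mpg=28.
doors=5 vs 2: differ → 5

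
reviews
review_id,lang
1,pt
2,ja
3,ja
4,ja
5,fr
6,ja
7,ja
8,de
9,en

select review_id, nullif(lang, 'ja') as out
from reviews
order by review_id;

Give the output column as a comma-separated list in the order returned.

review_id=1: lang=pt vs ja: differ → pt
review_id=2: lang=ja vs ja: equal → NULL
review_id=3: lang=ja vs ja: equal → NULL
review_id=4: lang=ja vs ja: equal → NULL
review_id=5: lang=fr vs ja: differ → fr
review_id=6: lang=ja vs ja: equal → NULL
review_id=7: lang=ja vs ja: equal → NULL
review_id=8: lang=de vs ja: differ → de
review_id=9: lang=en vs ja: differ → en

pt, NULL, NULL, NULL, fr, NULL, NULL, de, en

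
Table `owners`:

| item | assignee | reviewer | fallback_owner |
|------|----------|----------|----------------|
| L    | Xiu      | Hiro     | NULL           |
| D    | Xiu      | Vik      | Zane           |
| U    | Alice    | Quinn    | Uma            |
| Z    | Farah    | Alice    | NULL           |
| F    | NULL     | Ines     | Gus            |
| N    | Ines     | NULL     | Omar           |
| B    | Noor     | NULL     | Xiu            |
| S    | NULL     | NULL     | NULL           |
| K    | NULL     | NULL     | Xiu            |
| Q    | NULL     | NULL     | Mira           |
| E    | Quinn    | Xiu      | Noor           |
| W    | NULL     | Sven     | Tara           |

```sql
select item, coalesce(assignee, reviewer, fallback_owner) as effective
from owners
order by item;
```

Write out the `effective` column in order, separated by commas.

item=B: assignee=Noor → Noor
item=D: assignee=Xiu → Xiu
item=E: assignee=Quinn → Quinn
item=F: assignee=NULL, reviewer=Ines → Ines
item=K: assignee=NULL, reviewer=NULL, fallback_owner=Xiu → Xiu
item=L: assignee=Xiu → Xiu
item=N: assignee=Ines → Ines
item=Q: assignee=NULL, reviewer=NULL, fallback_owner=Mira → Mira
item=S: assignee=NULL, reviewer=NULL, fallback_owner=NULL (all NULL) → NULL
item=U: assignee=Alice → Alice
item=W: assignee=NULL, reviewer=Sven → Sven
item=Z: assignee=Farah → Farah

Noor, Xiu, Quinn, Ines, Xiu, Xiu, Ines, Mira, NULL, Alice, Sven, Farah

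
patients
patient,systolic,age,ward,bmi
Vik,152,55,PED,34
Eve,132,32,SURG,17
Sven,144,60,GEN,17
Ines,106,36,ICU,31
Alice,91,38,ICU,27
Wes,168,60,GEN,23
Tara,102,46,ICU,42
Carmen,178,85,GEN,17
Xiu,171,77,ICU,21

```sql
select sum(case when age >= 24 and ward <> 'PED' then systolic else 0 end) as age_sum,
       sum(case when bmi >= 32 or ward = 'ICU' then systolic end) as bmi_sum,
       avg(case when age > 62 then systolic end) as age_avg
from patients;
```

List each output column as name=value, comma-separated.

age_sum=1092, bmi_sum=622, age_avg=174.5

[age_sum: age >= 24 and ward <> 'PED']
patient=Vik: ✗
patient=Eve: ✓ → 132
patient=Sven: ✓ → 144
patient=Ines: ✓ → 106
patient=Alice: ✓ → 91
patient=Wes: ✓ → 168
patient=Tara: ✓ → 102
patient=Carmen: ✓ → 178
patient=Xiu: ✓ → 171
age_sum = 132 + 144 + 106 + 91 + 168 + 102 + 178 + 171 = 1092
—
[bmi_sum: bmi >= 32 or ward = 'ICU']
patient=Vik: ✓ → 152
patient=Eve: ✗
patient=Sven: ✗
patient=Ines: ✓ → 106
patient=Alice: ✓ → 91
patient=Wes: ✗
patient=Tara: ✓ → 102
patient=Carmen: ✗
patient=Xiu: ✓ → 171
bmi_sum = 152 + 106 + 91 + 102 + 171 = 622
—
[age_avg: age > 62]
patient=Vik: ✗
patient=Eve: ✗
patient=Sven: ✗
patient=Ines: ✗
patient=Alice: ✗
patient=Wes: ✗
patient=Tara: ✗
patient=Carmen: ✓ → 178
patient=Xiu: ✓ → 171
age_avg = (178 + 171) / 2 = 174.5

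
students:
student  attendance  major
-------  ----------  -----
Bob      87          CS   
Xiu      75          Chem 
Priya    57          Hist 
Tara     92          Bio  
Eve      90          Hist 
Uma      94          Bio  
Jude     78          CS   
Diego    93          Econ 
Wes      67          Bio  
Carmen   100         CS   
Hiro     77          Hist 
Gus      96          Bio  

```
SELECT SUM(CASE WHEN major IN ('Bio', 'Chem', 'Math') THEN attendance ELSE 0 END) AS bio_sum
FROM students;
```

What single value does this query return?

student=Bob: ✗
student=Xiu: ✓ → 75
student=Priya: ✗
student=Tara: ✓ → 92
student=Eve: ✗
student=Uma: ✓ → 94
student=Jude: ✗
student=Diego: ✗
student=Wes: ✓ → 67
student=Carmen: ✗
student=Hiro: ✗
student=Gus: ✓ → 96
bio_sum = 75 + 92 + 94 + 67 + 96 = 424

424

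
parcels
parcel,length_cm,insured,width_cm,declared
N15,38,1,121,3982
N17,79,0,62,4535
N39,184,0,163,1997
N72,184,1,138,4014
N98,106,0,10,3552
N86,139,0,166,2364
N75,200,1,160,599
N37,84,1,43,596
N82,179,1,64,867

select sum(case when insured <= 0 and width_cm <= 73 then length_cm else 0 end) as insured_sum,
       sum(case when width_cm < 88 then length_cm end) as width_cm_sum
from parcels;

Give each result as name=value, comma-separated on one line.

[insured_sum: insured <= 0 and width_cm <= 73]
parcel=N15: ✗
parcel=N17: ✓ → 79
parcel=N39: ✗
parcel=N72: ✗
parcel=N98: ✓ → 106
parcel=N86: ✗
parcel=N75: ✗
parcel=N37: ✗
parcel=N82: ✗
insured_sum = 79 + 106 = 185
—
[width_cm_sum: width_cm < 88]
parcel=N15: ✗
parcel=N17: ✓ → 79
parcel=N39: ✗
parcel=N72: ✗
parcel=N98: ✓ → 106
parcel=N86: ✗
parcel=N75: ✗
parcel=N37: ✓ → 84
parcel=N82: ✓ → 179
width_cm_sum = 79 + 106 + 84 + 179 = 448

insured_sum=185, width_cm_sum=448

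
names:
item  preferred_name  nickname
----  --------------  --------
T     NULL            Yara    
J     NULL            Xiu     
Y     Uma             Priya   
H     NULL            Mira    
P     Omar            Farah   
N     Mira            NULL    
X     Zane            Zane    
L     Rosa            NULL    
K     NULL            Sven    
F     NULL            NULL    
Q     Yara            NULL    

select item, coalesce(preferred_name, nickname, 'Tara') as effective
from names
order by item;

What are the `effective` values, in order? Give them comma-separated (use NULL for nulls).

item=F: preferred_name=NULL, nickname=NULL, → literal Tara → Tara
item=H: preferred_name=NULL, nickname=Mira → Mira
item=J: preferred_name=NULL, nickname=Xiu → Xiu
item=K: preferred_name=NULL, nickname=Sven → Sven
item=L: preferred_name=Rosa → Rosa
item=N: preferred_name=Mira → Mira
item=P: preferred_name=Omar → Omar
item=Q: preferred_name=Yara → Yara
item=T: preferred_name=NULL, nickname=Yara → Yara
item=X: preferred_name=Zane → Zane
item=Y: preferred_name=Uma → Uma

Tara, Mira, Xiu, Sven, Rosa, Mira, Omar, Yara, Yara, Zane, Uma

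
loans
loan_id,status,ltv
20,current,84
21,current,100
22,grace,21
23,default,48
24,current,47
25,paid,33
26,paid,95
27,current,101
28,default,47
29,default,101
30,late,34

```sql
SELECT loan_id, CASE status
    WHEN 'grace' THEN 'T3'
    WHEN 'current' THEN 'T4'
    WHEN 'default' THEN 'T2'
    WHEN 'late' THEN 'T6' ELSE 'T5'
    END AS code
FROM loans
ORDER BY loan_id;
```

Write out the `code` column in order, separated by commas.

T4, T4, T3, T2, T4, T5, T5, T4, T2, T2, T6

loan_id=20: status='current' → T4
loan_id=21: status='current' → T4
loan_id=22: status='grace' → T3
loan_id=23: status='default' → T2
loan_id=24: status='current' → T4
loan_id=25: ELSE → T5
loan_id=26: ELSE → T5
loan_id=27: status='current' → T4
loan_id=28: status='default' → T2
loan_id=29: status='default' → T2
loan_id=30: status='late' → T6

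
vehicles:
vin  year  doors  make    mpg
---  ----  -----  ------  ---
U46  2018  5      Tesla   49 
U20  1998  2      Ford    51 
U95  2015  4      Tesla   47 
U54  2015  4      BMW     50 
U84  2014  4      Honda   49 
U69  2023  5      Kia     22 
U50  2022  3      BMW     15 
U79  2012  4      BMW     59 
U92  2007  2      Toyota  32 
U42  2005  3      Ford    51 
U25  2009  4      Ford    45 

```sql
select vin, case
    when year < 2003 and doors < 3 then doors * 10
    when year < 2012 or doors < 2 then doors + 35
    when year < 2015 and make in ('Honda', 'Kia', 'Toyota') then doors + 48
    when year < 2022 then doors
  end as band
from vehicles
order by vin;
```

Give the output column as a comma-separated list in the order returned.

20, 39, 38, 5, NULL, 4, NULL, 4, 52, 37, 4

vin=U20: year < 2003 and doors < 3 → 20
vin=U25: year < 2012 or doors < 2 → 39
vin=U42: year < 2012 or doors < 2 → 38
vin=U46: year < 2022 → 5
vin=U50: (no match → NULL) → NULL
vin=U54: year < 2022 → 4
vin=U69: (no match → NULL) → NULL
vin=U79: year < 2022 → 4
vin=U84: year < 2015 and make in ('Honda', 'Kia', 'Toyota') → 52
vin=U92: year < 2012 or doors < 2 → 37
vin=U95: year < 2022 → 4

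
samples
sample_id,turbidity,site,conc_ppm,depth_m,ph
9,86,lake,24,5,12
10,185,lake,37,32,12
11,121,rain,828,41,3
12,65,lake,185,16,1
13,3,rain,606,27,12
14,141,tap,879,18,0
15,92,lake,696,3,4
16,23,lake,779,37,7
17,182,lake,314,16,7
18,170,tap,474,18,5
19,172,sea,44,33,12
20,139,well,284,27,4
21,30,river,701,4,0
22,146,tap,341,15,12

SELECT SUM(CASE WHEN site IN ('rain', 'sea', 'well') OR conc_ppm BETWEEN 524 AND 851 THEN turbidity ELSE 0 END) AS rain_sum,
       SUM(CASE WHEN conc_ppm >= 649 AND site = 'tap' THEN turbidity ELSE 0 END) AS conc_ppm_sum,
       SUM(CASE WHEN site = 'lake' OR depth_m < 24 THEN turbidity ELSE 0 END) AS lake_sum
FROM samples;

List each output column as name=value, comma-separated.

rain_sum=580, conc_ppm_sum=141, lake_sum=1120

[rain_sum: site IN ('rain', 'sea', 'well') OR conc_ppm BETWEEN 524 AND 851]
sample_id=9: ✗
sample_id=10: ✗
sample_id=11: ✓ → 121
sample_id=12: ✗
sample_id=13: ✓ → 3
sample_id=14: ✗
sample_id=15: ✓ → 92
sample_id=16: ✓ → 23
sample_id=17: ✗
sample_id=18: ✗
sample_id=19: ✓ → 172
sample_id=20: ✓ → 139
sample_id=21: ✓ → 30
sample_id=22: ✗
rain_sum = 121 + 3 + 92 + 23 + 172 + 139 + 30 = 580
—
[conc_ppm_sum: conc_ppm >= 649 AND site = 'tap']
sample_id=9: ✗
sample_id=10: ✗
sample_id=11: ✗
sample_id=12: ✗
sample_id=13: ✗
sample_id=14: ✓ → 141
sample_id=15: ✗
sample_id=16: ✗
sample_id=17: ✗
sample_id=18: ✗
sample_id=19: ✗
sample_id=20: ✗
sample_id=21: ✗
sample_id=22: ✗
conc_ppm_sum = 141
—
[lake_sum: site = 'lake' OR depth_m < 24]
sample_id=9: ✓ → 86
sample_id=10: ✓ → 185
sample_id=11: ✗
sample_id=12: ✓ → 65
sample_id=13: ✗
sample_id=14: ✓ → 141
sample_id=15: ✓ → 92
sample_id=16: ✓ → 23
sample_id=17: ✓ → 182
sample_id=18: ✓ → 170
sample_id=19: ✗
sample_id=20: ✗
sample_id=21: ✓ → 30
sample_id=22: ✓ → 146
lake_sum = 86 + 185 + 65 + 141 + 92 + 23 + 182 + 170 + 30 + 146 = 1120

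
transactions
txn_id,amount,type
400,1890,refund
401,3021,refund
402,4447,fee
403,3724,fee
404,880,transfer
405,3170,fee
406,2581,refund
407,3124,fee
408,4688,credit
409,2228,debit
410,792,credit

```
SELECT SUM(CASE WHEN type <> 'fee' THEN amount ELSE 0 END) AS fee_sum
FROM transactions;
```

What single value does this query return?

16080

txn_id=400: ✓ → 1890
txn_id=401: ✓ → 3021
txn_id=402: ✗
txn_id=403: ✗
txn_id=404: ✓ → 880
txn_id=405: ✗
txn_id=406: ✓ → 2581
txn_id=407: ✗
txn_id=408: ✓ → 4688
txn_id=409: ✓ → 2228
txn_id=410: ✓ → 792
fee_sum = 1890 + 3021 + 880 + 2581 + 4688 + 2228 + 792 = 16080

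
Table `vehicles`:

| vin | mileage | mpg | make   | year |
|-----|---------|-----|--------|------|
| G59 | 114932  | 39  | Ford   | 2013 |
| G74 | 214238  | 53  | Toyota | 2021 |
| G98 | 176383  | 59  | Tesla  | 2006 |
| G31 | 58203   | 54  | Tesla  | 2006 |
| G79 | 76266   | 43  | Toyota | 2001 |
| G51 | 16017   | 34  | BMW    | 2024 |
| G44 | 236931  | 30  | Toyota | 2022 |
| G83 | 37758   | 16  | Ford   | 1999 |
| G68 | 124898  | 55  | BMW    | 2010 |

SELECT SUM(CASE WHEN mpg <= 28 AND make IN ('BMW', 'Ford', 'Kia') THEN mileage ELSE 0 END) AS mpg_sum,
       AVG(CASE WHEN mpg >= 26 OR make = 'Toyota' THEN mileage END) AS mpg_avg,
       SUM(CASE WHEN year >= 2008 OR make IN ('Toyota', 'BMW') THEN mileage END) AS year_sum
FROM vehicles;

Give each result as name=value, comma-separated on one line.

mpg_sum=37758, mpg_avg=127233.5, year_sum=783282

[mpg_sum: mpg <= 28 AND make IN ('BMW', 'Ford', 'Kia')]
vin=G59: ✗
vin=G74: ✗
vin=G98: ✗
vin=G31: ✗
vin=G79: ✗
vin=G51: ✗
vin=G44: ✗
vin=G83: ✓ → 37758
vin=G68: ✗
mpg_sum = 37758
—
[mpg_avg: mpg >= 26 OR make = 'Toyota']
vin=G59: ✓ → 114932
vin=G74: ✓ → 214238
vin=G98: ✓ → 176383
vin=G31: ✓ → 58203
vin=G79: ✓ → 76266
vin=G51: ✓ → 16017
vin=G44: ✓ → 236931
vin=G83: ✗
vin=G68: ✓ → 124898
mpg_avg = (114932 + 214238 + 176383 + 58203 + 76266 + 16017 + 236931 + 124898) / 8 = 127233.5
—
[year_sum: year >= 2008 OR make IN ('Toyota', 'BMW')]
vin=G59: ✓ → 114932
vin=G74: ✓ → 214238
vin=G98: ✗
vin=G31: ✗
vin=G79: ✓ → 76266
vin=G51: ✓ → 16017
vin=G44: ✓ → 236931
vin=G83: ✗
vin=G68: ✓ → 124898
year_sum = 114932 + 214238 + 76266 + 16017 + 236931 + 124898 = 783282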